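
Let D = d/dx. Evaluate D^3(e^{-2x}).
- 8 e^{- 2 x}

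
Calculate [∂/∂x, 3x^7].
21 x^{6}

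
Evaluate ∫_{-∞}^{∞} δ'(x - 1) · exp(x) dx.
- e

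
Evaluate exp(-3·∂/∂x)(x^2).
x^{2} - 6 x + 9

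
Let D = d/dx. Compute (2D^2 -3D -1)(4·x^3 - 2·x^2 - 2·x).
- 4 x^{3} - 34 x^{2} + 62 x - 2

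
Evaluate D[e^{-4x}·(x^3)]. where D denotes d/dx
x^{2} \left(3 - 4 x\right) e^{- 4 x}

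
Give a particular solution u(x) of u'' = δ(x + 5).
\frac{|x + 5|}{2}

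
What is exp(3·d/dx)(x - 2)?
x + 1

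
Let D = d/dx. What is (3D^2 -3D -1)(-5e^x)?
5 e^{x}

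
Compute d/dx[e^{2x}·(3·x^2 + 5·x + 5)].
\left(6 x^{2} + 16 x + 15\right) e^{2 x}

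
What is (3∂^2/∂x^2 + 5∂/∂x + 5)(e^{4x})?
73 e^{4 x}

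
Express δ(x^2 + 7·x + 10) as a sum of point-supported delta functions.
\frac{\delta(x + 5) + \delta(x + 2)}{3}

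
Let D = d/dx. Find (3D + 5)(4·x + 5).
20 x + 37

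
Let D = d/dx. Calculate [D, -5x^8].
- 40 x^{7}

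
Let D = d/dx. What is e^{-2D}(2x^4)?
2 x^{4} - 16 x^{3} + 48 x^{2} - 64 x + 32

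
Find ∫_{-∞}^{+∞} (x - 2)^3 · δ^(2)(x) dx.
-12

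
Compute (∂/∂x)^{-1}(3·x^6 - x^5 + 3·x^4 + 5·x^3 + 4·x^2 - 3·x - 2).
\frac{3 x^{7}}{7} - \frac{x^{6}}{6} + \frac{3 x^{5}}{5} + \frac{5 x^{4}}{4} + \frac{4 x^{3}}{3} - \frac{3 x^{2}}{2} - 2 x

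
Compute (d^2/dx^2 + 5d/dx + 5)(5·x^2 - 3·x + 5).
25 x^{2} + 35 x + 20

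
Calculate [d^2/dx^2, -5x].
-10\frac{d}{dx}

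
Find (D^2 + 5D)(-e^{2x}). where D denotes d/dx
- 14 e^{2 x}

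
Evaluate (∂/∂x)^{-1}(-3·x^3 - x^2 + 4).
- \frac{3 x^{4}}{4} - \frac{x^{3}}{3} + 4 x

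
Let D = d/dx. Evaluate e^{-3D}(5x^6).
5 x^{6} - 90 x^{5} + 675 x^{4} - 2700 x^{3} + 6075 x^{2} - 7290 x + 3645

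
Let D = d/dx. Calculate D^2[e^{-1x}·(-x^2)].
\left(- x^{2} + 4 x - 2\right) e^{- x}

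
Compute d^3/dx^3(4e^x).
4 e^{x}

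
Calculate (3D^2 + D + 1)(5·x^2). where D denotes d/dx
5 x^{2} + 10 x + 30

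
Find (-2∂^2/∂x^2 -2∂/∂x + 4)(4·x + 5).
16 x + 12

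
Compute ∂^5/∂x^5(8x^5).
960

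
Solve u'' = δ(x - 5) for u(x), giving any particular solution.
\frac{|x - 5|}{2}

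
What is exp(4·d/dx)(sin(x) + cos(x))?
\sqrt{2} \sin{\left(x + \frac{\pi}{4} + 4 \right)}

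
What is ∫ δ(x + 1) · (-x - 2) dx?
-1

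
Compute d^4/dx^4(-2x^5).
- 240 x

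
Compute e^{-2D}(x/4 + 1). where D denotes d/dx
\frac{x}{4} + \frac{1}{2}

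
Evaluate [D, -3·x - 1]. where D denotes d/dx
-3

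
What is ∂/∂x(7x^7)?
49 x^{6}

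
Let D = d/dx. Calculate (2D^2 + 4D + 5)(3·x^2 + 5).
15 x^{2} + 24 x + 37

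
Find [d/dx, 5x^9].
45 x^{8}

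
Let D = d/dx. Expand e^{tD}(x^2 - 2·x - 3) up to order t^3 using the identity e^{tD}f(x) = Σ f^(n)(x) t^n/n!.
t^{2} + 2 t \left(x - 1\right) + x^{2} - 2 x - 3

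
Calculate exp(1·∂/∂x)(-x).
- x - 1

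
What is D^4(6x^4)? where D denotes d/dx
144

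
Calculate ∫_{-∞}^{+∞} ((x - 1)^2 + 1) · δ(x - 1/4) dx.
\frac{25}{16}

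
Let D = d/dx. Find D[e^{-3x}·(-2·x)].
2 \left(3 x - 1\right) e^{- 3 x}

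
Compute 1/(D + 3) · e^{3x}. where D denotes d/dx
\frac{e^{3 x}}{6}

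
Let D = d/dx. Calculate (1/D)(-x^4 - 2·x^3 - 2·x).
- \frac{x^{5}}{5} - \frac{x^{4}}{2} - x^{2}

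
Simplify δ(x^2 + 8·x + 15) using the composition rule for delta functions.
\frac{\delta(x + 5) + \delta(x + 3)}{2}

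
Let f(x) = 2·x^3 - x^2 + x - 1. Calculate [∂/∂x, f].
6 x^{2} - 2 x + 1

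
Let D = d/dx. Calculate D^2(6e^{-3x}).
54 e^{- 3 x}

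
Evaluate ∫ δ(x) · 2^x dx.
1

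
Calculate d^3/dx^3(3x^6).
360 x^{3}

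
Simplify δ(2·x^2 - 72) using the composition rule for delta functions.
\frac{\delta(x - 6) + \delta(x + 6)}{24}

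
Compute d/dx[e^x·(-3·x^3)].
3 x^{2} \left(- x - 3\right) e^{x}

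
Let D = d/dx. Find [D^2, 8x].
16D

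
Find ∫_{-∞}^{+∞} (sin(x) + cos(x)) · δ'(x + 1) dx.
- \sin{\left(1 \right)} - \cos{\left(1 \right)}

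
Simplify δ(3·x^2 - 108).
\frac{\delta(x - 6) + \delta(x + 6)}{36}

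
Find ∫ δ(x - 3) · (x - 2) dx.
1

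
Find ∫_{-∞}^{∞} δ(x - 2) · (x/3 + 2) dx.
\frac{8}{3}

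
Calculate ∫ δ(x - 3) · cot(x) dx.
\cot{\left(3 \right)}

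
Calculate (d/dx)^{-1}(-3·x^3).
- \frac{3 x^{4}}{4}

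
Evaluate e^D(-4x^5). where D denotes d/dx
- 4 x^{5} - 20 x^{4} - 40 x^{3} - 40 x^{2} - 20 x - 4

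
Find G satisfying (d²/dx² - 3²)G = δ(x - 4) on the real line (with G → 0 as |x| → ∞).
-\frac{e^{-3|x - 4|}}{6}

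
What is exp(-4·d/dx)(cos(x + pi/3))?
\cos{\left(x - 4 + \frac{\pi}{3} \right)}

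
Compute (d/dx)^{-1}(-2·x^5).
- \frac{x^{6}}{3}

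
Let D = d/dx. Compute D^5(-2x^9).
- 30240 x^{4}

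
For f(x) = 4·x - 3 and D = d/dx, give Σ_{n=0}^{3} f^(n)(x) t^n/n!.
4 t + 4 x - 3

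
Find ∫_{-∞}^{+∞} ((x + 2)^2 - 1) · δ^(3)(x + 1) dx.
0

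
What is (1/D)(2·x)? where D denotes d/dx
x^{2}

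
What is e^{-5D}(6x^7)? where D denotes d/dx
6 x^{7} - 210 x^{6} + 3150 x^{5} - 26250 x^{4} + 131250 x^{3} - 393750 x^{2} + 656250 x - 468750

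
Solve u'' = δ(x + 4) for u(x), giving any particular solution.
\frac{|x + 4|}{2}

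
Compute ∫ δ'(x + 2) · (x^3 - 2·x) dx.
-10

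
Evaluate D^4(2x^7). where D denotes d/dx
1680 x^{3}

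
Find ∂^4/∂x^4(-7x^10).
- 35280 x^{6}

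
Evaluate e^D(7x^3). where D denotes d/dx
7 x^{3} + 21 x^{2} + 21 x + 7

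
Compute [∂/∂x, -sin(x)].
- \cos{\left(x \right)}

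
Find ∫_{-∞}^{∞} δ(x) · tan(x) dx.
0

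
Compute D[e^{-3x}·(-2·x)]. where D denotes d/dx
2 \left(3 x - 1\right) e^{- 3 x}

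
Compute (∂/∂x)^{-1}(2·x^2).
\frac{2 x^{3}}{3}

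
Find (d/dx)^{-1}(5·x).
\frac{5 x^{2}}{2}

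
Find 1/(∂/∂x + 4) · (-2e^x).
- \frac{2 e^{x}}{5}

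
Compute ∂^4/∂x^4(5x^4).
120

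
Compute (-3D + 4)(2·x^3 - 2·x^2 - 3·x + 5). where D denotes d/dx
8 x^{3} - 26 x^{2} + 29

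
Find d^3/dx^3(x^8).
336 x^{5}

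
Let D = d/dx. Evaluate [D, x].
1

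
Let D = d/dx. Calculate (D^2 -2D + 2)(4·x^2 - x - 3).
8 x^{2} - 18 x + 4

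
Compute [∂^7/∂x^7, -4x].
-28\frac{d^{6}}{dx^{6}}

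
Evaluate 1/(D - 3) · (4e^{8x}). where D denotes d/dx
\frac{4 e^{8 x}}{5}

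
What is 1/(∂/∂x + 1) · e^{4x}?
\frac{e^{4 x}}{5}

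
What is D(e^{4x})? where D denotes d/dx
4 e^{4 x}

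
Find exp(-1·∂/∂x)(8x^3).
8 x^{3} - 24 x^{2} + 24 x - 8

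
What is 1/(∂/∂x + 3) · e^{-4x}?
- e^{- 4 x}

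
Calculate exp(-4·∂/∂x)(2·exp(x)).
2 e^{x - 4}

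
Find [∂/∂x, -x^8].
- 8 x^{7}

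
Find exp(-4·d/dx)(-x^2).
- x^{2} + 8 x - 16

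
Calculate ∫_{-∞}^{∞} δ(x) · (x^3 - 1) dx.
-1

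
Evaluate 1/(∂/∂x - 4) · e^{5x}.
e^{5 x}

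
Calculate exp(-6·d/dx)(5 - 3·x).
23 - 3 x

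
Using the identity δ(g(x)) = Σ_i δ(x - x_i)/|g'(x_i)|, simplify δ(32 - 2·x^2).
\frac{\delta(x - 4) + \delta(x + 4)}{16}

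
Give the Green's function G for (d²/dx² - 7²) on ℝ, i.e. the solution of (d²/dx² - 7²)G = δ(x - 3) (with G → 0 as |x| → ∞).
-\frac{e^{-7|x - 3|}}{14}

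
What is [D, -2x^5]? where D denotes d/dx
- 10 x^{4}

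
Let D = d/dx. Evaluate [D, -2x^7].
- 14 x^{6}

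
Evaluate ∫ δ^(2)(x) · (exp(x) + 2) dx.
1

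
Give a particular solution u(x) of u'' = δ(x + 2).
\frac{|x + 2|}{2}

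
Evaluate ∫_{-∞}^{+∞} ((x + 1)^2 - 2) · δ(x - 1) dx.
2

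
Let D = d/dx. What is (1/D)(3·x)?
\frac{3 x^{2}}{2}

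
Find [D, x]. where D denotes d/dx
1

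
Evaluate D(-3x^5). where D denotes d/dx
- 15 x^{4}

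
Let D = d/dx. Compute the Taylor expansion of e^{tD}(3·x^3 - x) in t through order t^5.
3 t^{3} + 9 t^{2} x + t \left(9 x^{2} - 1\right) + 3 x^{3} - x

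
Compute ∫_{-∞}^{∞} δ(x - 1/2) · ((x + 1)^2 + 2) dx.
\frac{17}{4}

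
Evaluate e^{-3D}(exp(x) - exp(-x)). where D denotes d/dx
- e^{3 - x} + e^{x - 3}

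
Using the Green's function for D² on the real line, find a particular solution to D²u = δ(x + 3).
\frac{|x + 3|}{2}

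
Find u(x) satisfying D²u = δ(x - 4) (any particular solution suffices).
\frac{|x - 4|}{2}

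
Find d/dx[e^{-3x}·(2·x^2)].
2 x \left(2 - 3 x\right) e^{- 3 x}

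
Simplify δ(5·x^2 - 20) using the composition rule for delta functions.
\frac{\delta(x - 2) + \delta(x + 2)}{20}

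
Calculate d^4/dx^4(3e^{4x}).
768 e^{4 x}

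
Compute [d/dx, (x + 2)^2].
2 x + 4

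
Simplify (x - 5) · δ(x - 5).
0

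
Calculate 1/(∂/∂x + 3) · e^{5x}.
\frac{e^{5 x}}{8}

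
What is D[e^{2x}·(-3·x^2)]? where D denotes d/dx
6 x \left(- x - 1\right) e^{2 x}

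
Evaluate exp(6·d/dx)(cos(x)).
\cos{\left(x + 6 \right)}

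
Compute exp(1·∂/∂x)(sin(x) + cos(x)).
\sqrt{2} \sin{\left(x + \frac{\pi}{4} + 1 \right)}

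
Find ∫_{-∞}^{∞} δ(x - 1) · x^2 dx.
1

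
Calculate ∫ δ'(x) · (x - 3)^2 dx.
6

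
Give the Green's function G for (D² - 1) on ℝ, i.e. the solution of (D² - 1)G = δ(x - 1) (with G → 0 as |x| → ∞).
-\frac{e^{-|x - 1|}}{2}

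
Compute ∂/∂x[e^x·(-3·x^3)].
3 x^{2} \left(- x - 3\right) e^{x}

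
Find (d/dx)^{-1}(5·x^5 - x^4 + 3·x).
\frac{5 x^{6}}{6} - \frac{x^{5}}{5} + \frac{3 x^{2}}{2}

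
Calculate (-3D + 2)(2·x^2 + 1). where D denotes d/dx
4 x^{2} - 12 x + 2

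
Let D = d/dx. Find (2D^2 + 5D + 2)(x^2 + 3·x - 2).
2 x^{2} + 16 x + 15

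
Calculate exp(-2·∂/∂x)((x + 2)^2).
x^{2}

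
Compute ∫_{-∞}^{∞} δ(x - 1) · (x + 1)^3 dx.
8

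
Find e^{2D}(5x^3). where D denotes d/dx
5 x^{3} + 30 x^{2} + 60 x + 40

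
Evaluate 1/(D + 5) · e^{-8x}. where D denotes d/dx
- \frac{e^{- 8 x}}{3}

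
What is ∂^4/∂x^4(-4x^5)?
- 480 x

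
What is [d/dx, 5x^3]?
15 x^{2}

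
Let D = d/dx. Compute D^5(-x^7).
- 2520 x^{2}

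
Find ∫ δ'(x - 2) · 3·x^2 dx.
-12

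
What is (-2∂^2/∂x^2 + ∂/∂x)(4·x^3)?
12 x \left(x - 4\right)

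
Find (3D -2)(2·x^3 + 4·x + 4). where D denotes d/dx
- 4 x^{3} + 18 x^{2} - 8 x + 4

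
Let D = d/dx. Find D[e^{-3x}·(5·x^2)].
5 x \left(2 - 3 x\right) e^{- 3 x}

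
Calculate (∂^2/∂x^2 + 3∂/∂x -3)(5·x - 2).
21 - 15 x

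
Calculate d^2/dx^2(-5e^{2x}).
- 20 e^{2 x}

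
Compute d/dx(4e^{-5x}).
- 20 e^{- 5 x}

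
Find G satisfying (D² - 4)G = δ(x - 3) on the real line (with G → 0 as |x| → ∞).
-\frac{e^{-2|x - 3|}}{4}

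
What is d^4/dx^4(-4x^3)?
0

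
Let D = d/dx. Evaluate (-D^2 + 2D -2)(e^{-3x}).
- 17 e^{- 3 x}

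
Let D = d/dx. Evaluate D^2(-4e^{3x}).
- 36 e^{3 x}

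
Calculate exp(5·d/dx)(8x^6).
8 x^{6} + 240 x^{5} + 3000 x^{4} + 20000 x^{3} + 75000 x^{2} + 150000 x + 125000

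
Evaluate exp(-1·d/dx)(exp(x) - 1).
e^{x - 1} - 1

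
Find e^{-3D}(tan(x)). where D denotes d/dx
\tan{\left(x - 3 \right)}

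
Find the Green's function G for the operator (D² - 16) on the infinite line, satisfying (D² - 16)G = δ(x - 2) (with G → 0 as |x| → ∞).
-\frac{e^{-4|x - 2|}}{8}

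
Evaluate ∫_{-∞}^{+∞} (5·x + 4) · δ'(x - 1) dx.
-5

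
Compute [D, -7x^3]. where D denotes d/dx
- 21 x^{2}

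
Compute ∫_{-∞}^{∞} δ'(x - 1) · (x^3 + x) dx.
-4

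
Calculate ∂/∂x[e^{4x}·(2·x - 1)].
\left(8 x - 2\right) e^{4 x}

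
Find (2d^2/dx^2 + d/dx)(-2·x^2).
- 4 x - 8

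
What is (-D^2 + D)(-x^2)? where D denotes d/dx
2 - 2 x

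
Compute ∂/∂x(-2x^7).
- 14 x^{6}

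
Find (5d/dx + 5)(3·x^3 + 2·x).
15 x^{3} + 45 x^{2} + 10 x + 10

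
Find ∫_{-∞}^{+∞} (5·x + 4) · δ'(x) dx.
-5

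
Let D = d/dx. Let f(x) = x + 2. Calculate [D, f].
1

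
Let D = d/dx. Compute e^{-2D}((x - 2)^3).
x^{3} - 12 x^{2} + 48 x - 64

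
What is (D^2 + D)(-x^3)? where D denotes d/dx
3 x \left(- x - 2\right)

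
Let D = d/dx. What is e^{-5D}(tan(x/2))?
\tan{\left(\frac{x}{2} - \frac{5}{2} \right)}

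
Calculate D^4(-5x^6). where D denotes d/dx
- 1800 x^{2}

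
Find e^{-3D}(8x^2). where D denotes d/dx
8 x^{2} - 48 x + 72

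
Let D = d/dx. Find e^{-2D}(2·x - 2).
2 x - 6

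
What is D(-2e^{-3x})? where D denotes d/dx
6 e^{- 3 x}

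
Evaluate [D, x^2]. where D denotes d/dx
2 x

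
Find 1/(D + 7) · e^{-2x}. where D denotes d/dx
\frac{e^{- 2 x}}{5}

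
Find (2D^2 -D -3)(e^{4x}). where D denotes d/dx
25 e^{4 x}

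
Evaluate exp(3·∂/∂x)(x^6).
x^{6} + 18 x^{5} + 135 x^{4} + 540 x^{3} + 1215 x^{2} + 1458 x + 729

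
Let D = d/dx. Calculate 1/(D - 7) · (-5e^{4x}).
\frac{5 e^{4 x}}{3}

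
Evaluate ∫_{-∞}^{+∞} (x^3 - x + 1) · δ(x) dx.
1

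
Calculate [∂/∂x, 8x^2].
16 x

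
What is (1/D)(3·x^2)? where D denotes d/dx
x^{3}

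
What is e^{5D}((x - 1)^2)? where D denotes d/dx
x^{2} + 8 x + 16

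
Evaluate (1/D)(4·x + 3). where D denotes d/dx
2 x^{2} + 3 x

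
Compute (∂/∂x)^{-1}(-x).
- \frac{x^{2}}{2}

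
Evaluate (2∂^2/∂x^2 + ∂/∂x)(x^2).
2 x + 4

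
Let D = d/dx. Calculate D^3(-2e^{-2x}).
16 e^{- 2 x}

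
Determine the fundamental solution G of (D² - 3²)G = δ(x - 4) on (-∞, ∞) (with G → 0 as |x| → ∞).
-\frac{e^{-3|x - 4|}}{6}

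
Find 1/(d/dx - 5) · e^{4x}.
- e^{4 x}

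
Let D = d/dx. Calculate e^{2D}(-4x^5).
- 4 x^{5} - 40 x^{4} - 160 x^{3} - 320 x^{2} - 320 x - 128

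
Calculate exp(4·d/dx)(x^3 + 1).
x^{3} + 12 x^{2} + 48 x + 65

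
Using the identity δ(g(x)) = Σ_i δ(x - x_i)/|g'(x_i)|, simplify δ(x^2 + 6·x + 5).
\frac{\delta(x + 1) + \delta(x + 5)}{4}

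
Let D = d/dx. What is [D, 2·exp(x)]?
2 e^{x}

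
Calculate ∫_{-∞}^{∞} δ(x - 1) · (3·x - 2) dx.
1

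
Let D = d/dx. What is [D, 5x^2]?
10 x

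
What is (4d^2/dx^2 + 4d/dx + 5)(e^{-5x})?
85 e^{- 5 x}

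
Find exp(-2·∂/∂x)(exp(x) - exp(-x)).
- e^{2 - x} + e^{x - 2}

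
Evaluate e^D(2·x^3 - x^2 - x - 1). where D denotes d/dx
2 x^{3} + 5 x^{2} + 3 x - 1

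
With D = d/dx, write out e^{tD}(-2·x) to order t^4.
- 2 t - 2 x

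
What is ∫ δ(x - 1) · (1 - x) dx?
0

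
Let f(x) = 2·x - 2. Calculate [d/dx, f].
2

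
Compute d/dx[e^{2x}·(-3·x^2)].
6 x \left(- x - 1\right) e^{2 x}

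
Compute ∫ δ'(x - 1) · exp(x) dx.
- e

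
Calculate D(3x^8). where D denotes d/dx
24 x^{7}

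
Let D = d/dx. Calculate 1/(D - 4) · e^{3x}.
- e^{3 x}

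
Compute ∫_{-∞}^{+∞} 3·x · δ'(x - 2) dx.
-3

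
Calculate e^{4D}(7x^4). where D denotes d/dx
7 x^{4} + 112 x^{3} + 672 x^{2} + 1792 x + 1792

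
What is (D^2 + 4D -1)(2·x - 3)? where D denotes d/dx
11 - 2 x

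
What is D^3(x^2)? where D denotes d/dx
0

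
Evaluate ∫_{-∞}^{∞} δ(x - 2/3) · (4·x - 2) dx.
\frac{2}{3}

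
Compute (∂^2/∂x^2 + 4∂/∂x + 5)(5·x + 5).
25 x + 45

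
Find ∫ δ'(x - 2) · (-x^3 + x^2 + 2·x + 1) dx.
6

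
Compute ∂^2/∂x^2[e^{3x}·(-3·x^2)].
\left(- 27 x^{2} - 36 x - 6\right) e^{3 x}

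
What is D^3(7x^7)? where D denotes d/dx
1470 x^{4}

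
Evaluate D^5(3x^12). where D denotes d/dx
285120 x^{7}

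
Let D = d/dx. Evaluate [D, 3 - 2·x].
-2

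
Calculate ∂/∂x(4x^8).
32 x^{7}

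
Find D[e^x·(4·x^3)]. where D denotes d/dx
4 x^{2} \left(x + 3\right) e^{x}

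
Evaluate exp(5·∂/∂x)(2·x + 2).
2 x + 12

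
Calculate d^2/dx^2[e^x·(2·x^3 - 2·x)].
2 \left(x^{3} + 6 x^{2} + 5 x - 2\right) e^{x}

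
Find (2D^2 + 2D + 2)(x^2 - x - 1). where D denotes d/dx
2 x \left(x + 1\right)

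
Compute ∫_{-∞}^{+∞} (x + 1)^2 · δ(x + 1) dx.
0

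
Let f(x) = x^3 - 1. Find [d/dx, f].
3 x^{2}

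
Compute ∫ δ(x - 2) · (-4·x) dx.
-8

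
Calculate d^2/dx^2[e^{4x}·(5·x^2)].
\left(80 x^{2} + 80 x + 10\right) e^{4 x}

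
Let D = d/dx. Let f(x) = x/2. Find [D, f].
\frac{1}{2}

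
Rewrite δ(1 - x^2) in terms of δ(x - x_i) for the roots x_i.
\frac{\delta(x - 1) + \delta(x + 1)}{2}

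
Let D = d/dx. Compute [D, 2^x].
2^{x} \log{\left(2 \right)}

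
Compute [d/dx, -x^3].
- 3 x^{2}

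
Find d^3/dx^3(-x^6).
- 120 x^{3}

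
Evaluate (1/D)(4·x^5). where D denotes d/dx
\frac{2 x^{6}}{3}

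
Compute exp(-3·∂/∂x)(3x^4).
3 x^{4} - 36 x^{3} + 162 x^{2} - 324 x + 243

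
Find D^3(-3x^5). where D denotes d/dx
- 180 x^{2}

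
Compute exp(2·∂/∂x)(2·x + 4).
2 x + 8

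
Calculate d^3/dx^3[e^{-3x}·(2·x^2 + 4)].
18 \left(- 3 x^{2} + 6 x - 8\right) e^{- 3 x}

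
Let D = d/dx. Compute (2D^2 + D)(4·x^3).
12 x \left(x + 4\right)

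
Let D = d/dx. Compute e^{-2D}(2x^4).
2 x^{4} - 16 x^{3} + 48 x^{2} - 64 x + 32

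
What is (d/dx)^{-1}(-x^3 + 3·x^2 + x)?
- \frac{x^{4}}{4} + x^{3} + \frac{x^{2}}{2}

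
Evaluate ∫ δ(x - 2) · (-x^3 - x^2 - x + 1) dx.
-13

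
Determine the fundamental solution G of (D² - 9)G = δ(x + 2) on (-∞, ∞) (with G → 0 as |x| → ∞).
-\frac{e^{-3|x + 2|}}{6}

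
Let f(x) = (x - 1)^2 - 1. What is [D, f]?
2 x - 2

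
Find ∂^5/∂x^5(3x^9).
45360 x^{4}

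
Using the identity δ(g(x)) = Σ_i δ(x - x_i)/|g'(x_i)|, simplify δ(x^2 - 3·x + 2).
\frac{\delta(x - 2) + \delta(x - 1)}{1}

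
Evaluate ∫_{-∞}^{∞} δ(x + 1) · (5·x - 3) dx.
-8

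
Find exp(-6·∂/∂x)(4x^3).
4 x^{3} - 72 x^{2} + 432 x - 864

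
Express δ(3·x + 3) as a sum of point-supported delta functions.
\frac{\delta(x + 1)}{3}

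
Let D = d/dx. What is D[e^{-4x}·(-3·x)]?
3 \left(4 x - 1\right) e^{- 4 x}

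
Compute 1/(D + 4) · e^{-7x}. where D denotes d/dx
- \frac{e^{- 7 x}}{3}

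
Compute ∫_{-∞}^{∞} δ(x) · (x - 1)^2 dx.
1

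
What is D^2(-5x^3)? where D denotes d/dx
- 30 x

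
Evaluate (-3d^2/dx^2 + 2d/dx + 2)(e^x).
e^{x}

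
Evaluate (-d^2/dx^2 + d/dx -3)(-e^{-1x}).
5 e^{- x}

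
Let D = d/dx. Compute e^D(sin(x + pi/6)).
\sin{\left(x + \frac{\pi}{6} + 1 \right)}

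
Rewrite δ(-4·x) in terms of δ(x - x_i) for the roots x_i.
\frac{\delta(x)}{4}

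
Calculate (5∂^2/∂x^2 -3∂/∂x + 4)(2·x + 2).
8 x + 2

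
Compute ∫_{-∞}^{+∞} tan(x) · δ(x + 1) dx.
- \tan{\left(1 \right)}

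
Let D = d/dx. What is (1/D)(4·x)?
2 x^{2}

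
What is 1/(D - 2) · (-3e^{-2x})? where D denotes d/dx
\frac{3 e^{- 2 x}}{4}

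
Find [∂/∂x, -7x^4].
- 28 x^{3}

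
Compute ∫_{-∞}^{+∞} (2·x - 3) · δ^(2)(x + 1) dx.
0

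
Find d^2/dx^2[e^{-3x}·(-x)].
3 \left(2 - 3 x\right) e^{- 3 x}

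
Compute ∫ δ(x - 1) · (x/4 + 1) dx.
\frac{5}{4}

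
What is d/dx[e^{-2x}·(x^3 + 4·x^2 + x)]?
\left(- 2 x^{3} - 5 x^{2} + 6 x + 1\right) e^{- 2 x}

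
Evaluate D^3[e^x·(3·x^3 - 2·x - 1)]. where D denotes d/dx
\left(3 x^{3} + 27 x^{2} + 52 x + 11\right) e^{x}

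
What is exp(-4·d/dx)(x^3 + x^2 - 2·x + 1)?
x^{3} - 11 x^{2} + 38 x - 39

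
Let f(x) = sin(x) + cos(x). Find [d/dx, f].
- \sin{\left(x \right)} + \cos{\left(x \right)}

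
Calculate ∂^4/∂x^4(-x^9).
- 3024 x^{5}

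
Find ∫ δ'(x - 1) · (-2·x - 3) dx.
2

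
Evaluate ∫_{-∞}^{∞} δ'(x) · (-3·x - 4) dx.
3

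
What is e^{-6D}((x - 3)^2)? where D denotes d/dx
x^{2} - 18 x + 81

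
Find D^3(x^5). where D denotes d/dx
60 x^{2}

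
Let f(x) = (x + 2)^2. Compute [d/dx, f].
2 x + 4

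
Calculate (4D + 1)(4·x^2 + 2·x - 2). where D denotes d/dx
4 x^{2} + 34 x + 6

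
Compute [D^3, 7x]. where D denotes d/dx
21D^{2}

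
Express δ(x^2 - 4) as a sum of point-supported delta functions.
\frac{\delta(x - 2) + \delta(x + 2)}{4}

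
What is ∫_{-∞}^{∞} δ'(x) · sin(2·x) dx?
-2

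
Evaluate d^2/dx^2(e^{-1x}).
e^{- x}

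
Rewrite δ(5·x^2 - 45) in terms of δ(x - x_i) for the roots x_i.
\frac{\delta(x - 3) + \delta(x + 3)}{30}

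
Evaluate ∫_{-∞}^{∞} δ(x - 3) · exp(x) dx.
e^{3}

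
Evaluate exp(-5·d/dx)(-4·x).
20 - 4 x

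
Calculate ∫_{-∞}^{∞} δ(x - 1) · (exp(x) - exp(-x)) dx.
2 \sinh{\left(1 \right)}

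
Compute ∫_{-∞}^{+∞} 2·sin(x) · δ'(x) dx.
-2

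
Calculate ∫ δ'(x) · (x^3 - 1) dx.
0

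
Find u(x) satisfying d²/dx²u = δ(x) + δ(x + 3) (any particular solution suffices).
\frac{|x|}{2} + \frac{|x + 3|}{2}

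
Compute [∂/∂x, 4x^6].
24 x^{5}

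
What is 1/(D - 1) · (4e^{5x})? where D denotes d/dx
e^{5 x}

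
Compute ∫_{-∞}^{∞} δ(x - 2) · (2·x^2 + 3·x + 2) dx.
16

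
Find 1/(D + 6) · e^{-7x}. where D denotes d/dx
- e^{- 7 x}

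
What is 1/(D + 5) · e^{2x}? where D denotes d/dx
\frac{e^{2 x}}{7}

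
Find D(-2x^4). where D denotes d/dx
- 8 x^{3}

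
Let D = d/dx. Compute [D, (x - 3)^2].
2 x - 6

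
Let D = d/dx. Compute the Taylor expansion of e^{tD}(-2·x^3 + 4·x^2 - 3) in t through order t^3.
- 2 t^{3} - t^{2} \left(6 x - 4\right) - 2 t x \left(3 x - 4\right) - 2 x^{3} + 4 x^{2} - 3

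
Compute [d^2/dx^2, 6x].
12\frac{d}{dx}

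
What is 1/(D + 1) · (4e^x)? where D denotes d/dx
2 e^{x}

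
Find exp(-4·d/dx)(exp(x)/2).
\frac{e^{x - 4}}{2}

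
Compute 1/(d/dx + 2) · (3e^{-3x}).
- 3 e^{- 3 x}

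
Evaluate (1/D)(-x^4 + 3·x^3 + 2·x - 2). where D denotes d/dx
- \frac{x^{5}}{5} + \frac{3 x^{4}}{4} + x^{2} - 2 x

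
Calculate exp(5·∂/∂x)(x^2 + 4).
x^{2} + 10 x + 29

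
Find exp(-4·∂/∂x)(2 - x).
6 - x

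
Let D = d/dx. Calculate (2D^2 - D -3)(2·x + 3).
- 6 x - 11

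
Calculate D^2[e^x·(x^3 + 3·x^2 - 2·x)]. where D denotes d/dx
\left(x^{3} + 9 x^{2} + 16 x + 2\right) e^{x}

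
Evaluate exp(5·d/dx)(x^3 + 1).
x^{3} + 15 x^{2} + 75 x + 126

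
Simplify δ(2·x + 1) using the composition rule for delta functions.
\frac{\delta(x + 1/2)}{2}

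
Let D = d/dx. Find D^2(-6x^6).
- 180 x^{4}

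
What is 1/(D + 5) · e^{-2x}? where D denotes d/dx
\frac{e^{- 2 x}}{3}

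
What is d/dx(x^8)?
8 x^{7}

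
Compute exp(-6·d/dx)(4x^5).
4 x^{5} - 120 x^{4} + 1440 x^{3} - 8640 x^{2} + 25920 x - 31104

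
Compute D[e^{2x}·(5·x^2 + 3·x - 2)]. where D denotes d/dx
\left(10 x^{2} + 16 x - 1\right) e^{2 x}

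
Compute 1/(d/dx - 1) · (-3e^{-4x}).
\frac{3 e^{- 4 x}}{5}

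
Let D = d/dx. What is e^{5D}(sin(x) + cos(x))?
\sqrt{2} \sin{\left(x + \frac{\pi}{4} + 5 \right)}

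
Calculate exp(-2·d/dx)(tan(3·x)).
\tan{\left(3 x - 6 \right)}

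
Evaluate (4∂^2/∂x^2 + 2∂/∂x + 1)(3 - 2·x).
- 2 x - 1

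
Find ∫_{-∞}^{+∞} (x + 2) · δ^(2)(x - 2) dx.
0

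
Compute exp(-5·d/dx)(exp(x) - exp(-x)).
- e^{5 - x} + e^{x - 5}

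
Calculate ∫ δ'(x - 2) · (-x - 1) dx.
1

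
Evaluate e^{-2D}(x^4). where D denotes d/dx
x^{4} - 8 x^{3} + 24 x^{2} - 32 x + 16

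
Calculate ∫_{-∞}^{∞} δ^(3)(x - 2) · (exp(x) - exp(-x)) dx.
- 2 \cosh{\left(2 \right)}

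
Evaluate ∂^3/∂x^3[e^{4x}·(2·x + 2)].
\left(128 x + 224\right) e^{4 x}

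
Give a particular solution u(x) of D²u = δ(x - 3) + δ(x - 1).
\frac{|x - 3|}{2} + \frac{|x - 1|}{2}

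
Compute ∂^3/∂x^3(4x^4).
96 x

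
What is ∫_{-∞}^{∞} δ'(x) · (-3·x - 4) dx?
3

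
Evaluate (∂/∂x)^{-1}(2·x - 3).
x^{2} - 3 x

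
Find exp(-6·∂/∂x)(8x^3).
8 x^{3} - 144 x^{2} + 864 x - 1728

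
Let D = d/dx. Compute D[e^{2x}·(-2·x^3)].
x^{2} \left(- 4 x - 6\right) e^{2 x}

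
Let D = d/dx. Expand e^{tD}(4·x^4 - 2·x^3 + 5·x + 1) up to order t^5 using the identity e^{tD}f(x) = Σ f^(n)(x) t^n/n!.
4 t^{4} + t^{3} \left(16 x - 2\right) + 6 t^{2} x \left(4 x - 1\right) + t \left(16 x^{3} - 6 x^{2} + 5\right) + 4 x^{4} - 2 x^{3} + 5 x + 1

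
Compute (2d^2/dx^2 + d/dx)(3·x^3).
9 x \left(x + 4\right)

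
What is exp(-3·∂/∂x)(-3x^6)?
- 3 x^{6} + 54 x^{5} - 405 x^{4} + 1620 x^{3} - 3645 x^{2} + 4374 x - 2187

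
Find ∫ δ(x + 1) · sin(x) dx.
- \sin{\left(1 \right)}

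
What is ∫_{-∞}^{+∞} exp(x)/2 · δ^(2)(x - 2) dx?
\frac{e^{2}}{2}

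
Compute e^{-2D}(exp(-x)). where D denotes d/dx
e^{2 - x}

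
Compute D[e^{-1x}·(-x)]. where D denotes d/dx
\left(x - 1\right) e^{- x}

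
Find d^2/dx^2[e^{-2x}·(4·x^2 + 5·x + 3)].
4 x \left(4 x - 3\right) e^{- 2 x}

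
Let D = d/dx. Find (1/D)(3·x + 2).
\frac{3 x^{2}}{2} + 2 x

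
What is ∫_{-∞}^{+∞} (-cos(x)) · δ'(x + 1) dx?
\sin{\left(1 \right)}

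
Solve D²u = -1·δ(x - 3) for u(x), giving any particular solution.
-\frac{|x - 3|}{2}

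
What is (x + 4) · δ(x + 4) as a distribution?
0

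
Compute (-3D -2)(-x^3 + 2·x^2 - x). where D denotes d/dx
2 x^{3} + 5 x^{2} - 10 x + 3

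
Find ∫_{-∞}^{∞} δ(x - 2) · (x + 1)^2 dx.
9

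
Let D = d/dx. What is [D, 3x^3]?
9 x^{2}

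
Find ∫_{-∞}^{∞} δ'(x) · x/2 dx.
- \frac{1}{2}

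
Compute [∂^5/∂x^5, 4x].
20\frac{d^{4}}{dx^{4}}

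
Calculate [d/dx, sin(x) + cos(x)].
- \sin{\left(x \right)} + \cos{\left(x \right)}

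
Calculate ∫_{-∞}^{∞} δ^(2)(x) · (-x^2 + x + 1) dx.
-2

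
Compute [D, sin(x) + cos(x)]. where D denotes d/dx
- \sin{\left(x \right)} + \cos{\left(x \right)}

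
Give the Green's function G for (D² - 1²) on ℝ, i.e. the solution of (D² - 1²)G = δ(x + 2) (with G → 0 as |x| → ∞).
-\frac{e^{-|x + 2|}}{2}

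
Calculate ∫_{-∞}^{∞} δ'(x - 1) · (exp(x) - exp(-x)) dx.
- 2 \cosh{\left(1 \right)}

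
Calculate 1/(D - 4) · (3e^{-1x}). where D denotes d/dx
- \frac{3 e^{- x}}{5}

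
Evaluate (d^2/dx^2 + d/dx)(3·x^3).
9 x \left(x + 2\right)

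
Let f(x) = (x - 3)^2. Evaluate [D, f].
2 x - 6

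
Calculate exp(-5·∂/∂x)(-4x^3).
- 4 x^{3} + 60 x^{2} - 300 x + 500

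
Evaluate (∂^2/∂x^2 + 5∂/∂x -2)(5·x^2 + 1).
- 10 x^{2} + 50 x + 8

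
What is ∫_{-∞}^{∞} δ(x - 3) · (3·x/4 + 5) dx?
\frac{29}{4}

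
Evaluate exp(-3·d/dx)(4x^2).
4 x^{2} - 24 x + 36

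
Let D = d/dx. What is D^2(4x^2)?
8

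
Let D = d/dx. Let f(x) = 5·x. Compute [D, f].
5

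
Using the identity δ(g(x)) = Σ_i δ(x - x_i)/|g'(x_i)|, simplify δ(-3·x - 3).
\frac{\delta(x + 1)}{3}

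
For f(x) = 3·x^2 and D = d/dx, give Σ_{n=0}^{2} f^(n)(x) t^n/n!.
3 t^{2} + 6 t x + 3 x^{2}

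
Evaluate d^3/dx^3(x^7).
210 x^{4}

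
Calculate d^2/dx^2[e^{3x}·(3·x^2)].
\left(27 x^{2} + 36 x + 6\right) e^{3 x}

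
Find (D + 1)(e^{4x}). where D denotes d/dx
5 e^{4 x}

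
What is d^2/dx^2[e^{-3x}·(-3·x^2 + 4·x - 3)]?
3 \left(- 9 x^{2} + 24 x - 19\right) e^{- 3 x}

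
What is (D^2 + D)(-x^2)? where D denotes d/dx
- 2 x - 2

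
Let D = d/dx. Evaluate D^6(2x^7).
10080 x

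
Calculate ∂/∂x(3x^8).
24 x^{7}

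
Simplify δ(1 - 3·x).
\frac{\delta(x - 1/3)}{3}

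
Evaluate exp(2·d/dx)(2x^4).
2 x^{4} + 16 x^{3} + 48 x^{2} + 64 x + 32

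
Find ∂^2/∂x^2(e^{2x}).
4 e^{2 x}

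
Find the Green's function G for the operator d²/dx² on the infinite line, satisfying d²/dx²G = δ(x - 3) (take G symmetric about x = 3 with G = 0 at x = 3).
\frac{|x - 3|}{2}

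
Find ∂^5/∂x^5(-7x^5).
-840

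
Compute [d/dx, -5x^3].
- 15 x^{2}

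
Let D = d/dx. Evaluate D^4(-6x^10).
- 30240 x^{6}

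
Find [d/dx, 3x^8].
24 x^{7}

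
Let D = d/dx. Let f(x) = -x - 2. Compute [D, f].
-1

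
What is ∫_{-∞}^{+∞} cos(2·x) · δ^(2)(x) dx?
-4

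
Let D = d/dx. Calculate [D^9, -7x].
-63D^{8}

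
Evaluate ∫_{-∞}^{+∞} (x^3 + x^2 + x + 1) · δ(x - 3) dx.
40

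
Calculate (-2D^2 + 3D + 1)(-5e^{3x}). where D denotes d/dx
40 e^{3 x}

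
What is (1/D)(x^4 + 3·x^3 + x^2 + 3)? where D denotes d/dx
\frac{x^{5}}{5} + \frac{3 x^{4}}{4} + \frac{x^{3}}{3} + 3 x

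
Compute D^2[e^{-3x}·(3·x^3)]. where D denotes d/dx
9 x \left(3 x^{2} - 6 x + 2\right) e^{- 3 x}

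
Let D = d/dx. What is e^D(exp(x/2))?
e^{\frac{x}{2} + \frac{1}{2}}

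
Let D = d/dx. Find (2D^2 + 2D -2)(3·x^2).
- 6 x^{2} + 12 x + 12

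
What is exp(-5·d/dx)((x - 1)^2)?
x^{2} - 12 x + 36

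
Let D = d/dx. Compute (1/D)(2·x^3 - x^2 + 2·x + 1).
\frac{x^{4}}{2} - \frac{x^{3}}{3} + x^{2} + x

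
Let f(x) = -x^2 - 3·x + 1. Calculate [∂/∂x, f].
- 2 x - 3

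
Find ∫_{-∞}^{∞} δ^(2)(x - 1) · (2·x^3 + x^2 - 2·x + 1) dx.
14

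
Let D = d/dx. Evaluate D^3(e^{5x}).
125 e^{5 x}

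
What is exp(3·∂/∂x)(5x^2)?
5 x^{2} + 30 x + 45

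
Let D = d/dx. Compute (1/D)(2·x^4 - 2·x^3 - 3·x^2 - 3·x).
\frac{2 x^{5}}{5} - \frac{x^{4}}{2} - x^{3} - \frac{3 x^{2}}{2}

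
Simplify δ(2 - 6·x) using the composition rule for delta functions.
\frac{\delta(x - 1/3)}{6}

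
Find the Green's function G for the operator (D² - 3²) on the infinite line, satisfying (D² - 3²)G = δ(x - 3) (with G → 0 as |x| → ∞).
-\frac{e^{-3|x - 3|}}{6}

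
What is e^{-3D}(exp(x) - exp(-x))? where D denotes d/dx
- e^{3 - x} + e^{x - 3}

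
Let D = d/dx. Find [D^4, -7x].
-28D^{3}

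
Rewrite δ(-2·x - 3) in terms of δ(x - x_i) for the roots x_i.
\frac{\delta(x + 3/2)}{2}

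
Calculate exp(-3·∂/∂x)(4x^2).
4 x^{2} - 24 x + 36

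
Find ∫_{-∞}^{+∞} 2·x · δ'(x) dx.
-2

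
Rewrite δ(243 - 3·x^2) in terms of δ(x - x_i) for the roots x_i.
\frac{\delta(x - 9) + \delta(x + 9)}{54}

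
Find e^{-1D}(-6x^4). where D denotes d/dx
- 6 x^{4} + 24 x^{3} - 36 x^{2} + 24 x - 6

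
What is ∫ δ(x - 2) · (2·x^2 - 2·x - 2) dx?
2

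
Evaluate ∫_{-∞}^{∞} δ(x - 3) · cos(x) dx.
\cos{\left(3 \right)}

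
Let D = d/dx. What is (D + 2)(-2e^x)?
- 6 e^{x}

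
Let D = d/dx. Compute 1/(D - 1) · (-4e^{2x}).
- 4 e^{2 x}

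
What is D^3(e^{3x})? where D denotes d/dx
27 e^{3 x}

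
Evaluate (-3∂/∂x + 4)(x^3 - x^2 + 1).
4 x^{3} - 13 x^{2} + 6 x + 4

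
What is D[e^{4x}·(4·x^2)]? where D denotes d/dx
8 x \left(2 x + 1\right) e^{4 x}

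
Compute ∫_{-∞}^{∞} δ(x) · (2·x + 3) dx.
3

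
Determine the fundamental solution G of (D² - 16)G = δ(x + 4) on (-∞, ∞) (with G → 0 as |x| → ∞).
-\frac{e^{-4|x + 4|}}{8}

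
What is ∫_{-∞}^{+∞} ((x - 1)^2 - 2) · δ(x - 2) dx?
-1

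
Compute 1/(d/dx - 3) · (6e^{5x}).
3 e^{5 x}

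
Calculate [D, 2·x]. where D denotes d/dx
2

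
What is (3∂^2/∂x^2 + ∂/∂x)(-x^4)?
4 x^{2} \left(- x - 9\right)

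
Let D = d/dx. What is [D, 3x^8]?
24 x^{7}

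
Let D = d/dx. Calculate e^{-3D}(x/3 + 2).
\frac{x}{3} + 1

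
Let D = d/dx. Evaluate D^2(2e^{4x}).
32 e^{4 x}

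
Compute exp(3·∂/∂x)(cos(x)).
\cos{\left(x + 3 \right)}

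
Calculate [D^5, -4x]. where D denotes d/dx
-20D^{4}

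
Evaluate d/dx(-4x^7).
- 28 x^{6}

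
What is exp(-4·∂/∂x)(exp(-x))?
e^{4 - x}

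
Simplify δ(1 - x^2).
\frac{\delta(x - 1) + \delta(x + 1)}{2}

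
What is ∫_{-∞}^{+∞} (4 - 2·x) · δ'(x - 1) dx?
2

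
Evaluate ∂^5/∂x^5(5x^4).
0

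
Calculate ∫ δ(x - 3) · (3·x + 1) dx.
10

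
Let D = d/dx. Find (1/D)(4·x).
2 x^{2}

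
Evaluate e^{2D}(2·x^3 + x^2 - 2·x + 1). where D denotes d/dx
2 x^{3} + 13 x^{2} + 26 x + 17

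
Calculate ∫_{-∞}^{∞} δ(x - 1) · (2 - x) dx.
1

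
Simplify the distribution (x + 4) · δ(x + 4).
0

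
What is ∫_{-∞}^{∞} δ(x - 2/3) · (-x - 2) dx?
- \frac{8}{3}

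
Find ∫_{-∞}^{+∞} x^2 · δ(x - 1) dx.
1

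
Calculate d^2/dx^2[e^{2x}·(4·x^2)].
\left(16 x^{2} + 32 x + 8\right) e^{2 x}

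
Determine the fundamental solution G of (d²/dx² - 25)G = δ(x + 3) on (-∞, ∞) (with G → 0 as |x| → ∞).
-\frac{e^{-5|x + 3|}}{10}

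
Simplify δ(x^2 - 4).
\frac{\delta(x - 2) + \delta(x + 2)}{4}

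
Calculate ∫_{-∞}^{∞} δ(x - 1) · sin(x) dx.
\sin{\left(1 \right)}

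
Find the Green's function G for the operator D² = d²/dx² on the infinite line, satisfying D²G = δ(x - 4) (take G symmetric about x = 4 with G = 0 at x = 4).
\frac{|x - 4|}{2}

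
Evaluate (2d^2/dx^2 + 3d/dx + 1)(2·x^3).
2 x \left(x^{2} + 9 x + 12\right)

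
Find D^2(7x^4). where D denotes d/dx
84 x^{2}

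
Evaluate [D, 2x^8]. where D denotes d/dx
16 x^{7}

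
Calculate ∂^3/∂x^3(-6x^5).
- 360 x^{2}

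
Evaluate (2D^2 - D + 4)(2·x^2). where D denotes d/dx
8 x^{2} - 4 x + 8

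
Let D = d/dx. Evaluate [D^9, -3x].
-27D^{8}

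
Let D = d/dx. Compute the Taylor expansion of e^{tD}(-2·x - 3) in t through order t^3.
- 2 t - 2 x - 3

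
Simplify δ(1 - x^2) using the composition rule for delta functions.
\frac{\delta(x - 1) + \delta(x + 1)}{2}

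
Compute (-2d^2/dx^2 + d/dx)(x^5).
5 x^{3} \left(x - 8\right)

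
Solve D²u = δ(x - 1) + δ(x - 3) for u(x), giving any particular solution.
\frac{|x - 1|}{2} + \frac{|x - 3|}{2}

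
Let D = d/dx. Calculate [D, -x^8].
- 8 x^{7}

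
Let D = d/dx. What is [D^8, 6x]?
48D^{7}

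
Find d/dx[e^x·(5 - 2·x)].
\left(3 - 2 x\right) e^{x}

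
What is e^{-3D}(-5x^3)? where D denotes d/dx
- 5 x^{3} + 45 x^{2} - 135 x + 135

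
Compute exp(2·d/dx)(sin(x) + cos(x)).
\sqrt{2} \sin{\left(x + \frac{\pi}{4} + 2 \right)}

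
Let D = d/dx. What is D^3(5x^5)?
300 x^{2}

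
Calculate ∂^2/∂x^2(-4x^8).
- 224 x^{6}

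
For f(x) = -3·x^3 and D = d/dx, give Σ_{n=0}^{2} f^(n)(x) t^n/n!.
3 x \left(- 3 t^{2} - 3 t x - x^{2}\right)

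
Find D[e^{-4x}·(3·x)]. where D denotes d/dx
3 \left(1 - 4 x\right) e^{- 4 x}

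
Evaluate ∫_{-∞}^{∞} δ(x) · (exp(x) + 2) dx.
3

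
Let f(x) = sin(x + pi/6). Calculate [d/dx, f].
\cos{\left(x + \frac{\pi}{6} \right)}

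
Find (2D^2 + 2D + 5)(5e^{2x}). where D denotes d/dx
85 e^{2 x}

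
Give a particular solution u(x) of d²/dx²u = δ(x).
\frac{|x|}{2}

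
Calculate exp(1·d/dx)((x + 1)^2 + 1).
x^{2} + 4 x + 5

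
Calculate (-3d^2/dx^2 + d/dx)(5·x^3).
15 x \left(x - 6\right)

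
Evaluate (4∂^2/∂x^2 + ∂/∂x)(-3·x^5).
15 x^{3} \left(- x - 16\right)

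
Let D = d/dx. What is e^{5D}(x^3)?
x^{3} + 15 x^{2} + 75 x + 125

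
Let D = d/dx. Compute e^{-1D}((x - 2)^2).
x^{2} - 6 x + 9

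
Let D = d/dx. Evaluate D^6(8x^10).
1209600 x^{4}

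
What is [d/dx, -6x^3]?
- 18 x^{2}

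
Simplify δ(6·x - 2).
\frac{\delta(x - 1/3)}{6}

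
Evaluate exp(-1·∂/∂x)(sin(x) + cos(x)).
\sqrt{2} \cos{\left(- x + \frac{\pi}{4} + 1 \right)}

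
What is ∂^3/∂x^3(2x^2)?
0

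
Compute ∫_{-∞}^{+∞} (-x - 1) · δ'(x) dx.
1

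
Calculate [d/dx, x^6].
6 x^{5}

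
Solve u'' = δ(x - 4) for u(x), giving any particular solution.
\frac{|x - 4|}{2}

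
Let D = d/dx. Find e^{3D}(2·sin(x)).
2 \sin{\left(x + 3 \right)}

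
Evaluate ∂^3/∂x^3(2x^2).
0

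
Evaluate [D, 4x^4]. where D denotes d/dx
16 x^{3}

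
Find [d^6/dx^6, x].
6\frac{d^{5}}{dx^{5}}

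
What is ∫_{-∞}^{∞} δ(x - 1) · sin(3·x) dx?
\sin{\left(3 \right)}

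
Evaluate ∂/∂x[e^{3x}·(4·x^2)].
4 x \left(3 x + 2\right) e^{3 x}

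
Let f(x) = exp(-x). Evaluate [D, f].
- e^{- x}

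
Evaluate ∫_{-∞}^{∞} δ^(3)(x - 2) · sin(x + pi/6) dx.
\cos{\left(\frac{\pi}{6} + 2 \right)}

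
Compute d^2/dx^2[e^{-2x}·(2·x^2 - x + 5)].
4 \left(2 x^{2} - 5 x + 7\right) e^{- 2 x}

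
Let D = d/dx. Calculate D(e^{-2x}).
- 2 e^{- 2 x}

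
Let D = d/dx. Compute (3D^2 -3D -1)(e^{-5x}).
89 e^{- 5 x}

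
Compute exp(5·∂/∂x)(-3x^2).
- 3 x^{2} - 30 x - 75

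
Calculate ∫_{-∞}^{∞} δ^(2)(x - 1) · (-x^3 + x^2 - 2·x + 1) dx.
-4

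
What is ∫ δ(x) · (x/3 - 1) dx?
-1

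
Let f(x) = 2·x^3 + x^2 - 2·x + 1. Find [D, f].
6 x^{2} + 2 x - 2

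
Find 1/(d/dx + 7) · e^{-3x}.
\frac{e^{- 3 x}}{4}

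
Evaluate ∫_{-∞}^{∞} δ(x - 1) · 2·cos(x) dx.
2 \cos{\left(1 \right)}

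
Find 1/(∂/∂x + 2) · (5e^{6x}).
\frac{5 e^{6 x}}{8}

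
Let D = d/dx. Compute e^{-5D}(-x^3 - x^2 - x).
- x^{3} + 14 x^{2} - 66 x + 105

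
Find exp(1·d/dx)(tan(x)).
\tan{\left(x + 1 \right)}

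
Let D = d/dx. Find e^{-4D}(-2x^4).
- 2 x^{4} + 32 x^{3} - 192 x^{2} + 512 x - 512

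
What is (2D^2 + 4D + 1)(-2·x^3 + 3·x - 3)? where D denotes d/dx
- 2 x^{3} - 24 x^{2} - 21 x + 9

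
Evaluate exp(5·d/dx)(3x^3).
3 x^{3} + 45 x^{2} + 225 x + 375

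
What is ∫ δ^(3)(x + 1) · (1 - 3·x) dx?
0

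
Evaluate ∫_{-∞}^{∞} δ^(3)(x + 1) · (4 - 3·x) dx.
0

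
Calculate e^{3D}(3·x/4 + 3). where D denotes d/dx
\frac{3 x}{4} + \frac{21}{4}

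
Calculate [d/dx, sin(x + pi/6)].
\cos{\left(x + \frac{\pi}{6} \right)}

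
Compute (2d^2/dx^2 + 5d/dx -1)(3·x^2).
- 3 x^{2} + 30 x + 12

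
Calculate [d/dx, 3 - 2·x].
-2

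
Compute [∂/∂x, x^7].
7 x^{6}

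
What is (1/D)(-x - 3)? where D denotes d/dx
- \frac{x^{2}}{2} - 3 x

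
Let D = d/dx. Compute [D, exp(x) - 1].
e^{x}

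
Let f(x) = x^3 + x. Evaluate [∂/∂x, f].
3 x^{2} + 1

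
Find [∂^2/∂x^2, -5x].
-10\frac{d}{dx}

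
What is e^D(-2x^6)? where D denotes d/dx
- 2 x^{6} - 12 x^{5} - 30 x^{4} - 40 x^{3} - 30 x^{2} - 12 x - 2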